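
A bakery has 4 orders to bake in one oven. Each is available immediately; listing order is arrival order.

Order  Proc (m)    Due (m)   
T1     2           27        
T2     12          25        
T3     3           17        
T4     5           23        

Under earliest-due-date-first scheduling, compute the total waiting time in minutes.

31

EDD (increasing due date): T3 T4 T2 T1.
T3: waits 0, runs 0→3
T4: waits 3, runs 3→8
T2: waits 8, runs 8→20
T1: waits 20, runs 20→22
Sum = 0+3+8+20 = 31.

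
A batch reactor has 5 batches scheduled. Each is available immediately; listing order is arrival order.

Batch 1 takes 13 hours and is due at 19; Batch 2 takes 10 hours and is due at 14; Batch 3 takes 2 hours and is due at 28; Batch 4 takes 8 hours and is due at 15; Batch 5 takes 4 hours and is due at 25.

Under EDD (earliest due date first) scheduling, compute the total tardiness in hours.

34

EDD (increasing due date): Batch 2 Batch 4 Batch 1 Batch 5 Batch 3.
Batch 2: 0→10, due 14, tardiness 0
Batch 4: 10→18, due 15, tardiness 3
Batch 1: 18→31, due 19, tardiness 12
Batch 5: 31→35, due 25, tardiness 10
Batch 3: 35→37, due 28, tardiness 9
Sum = 0+3+12+10+9 = 34.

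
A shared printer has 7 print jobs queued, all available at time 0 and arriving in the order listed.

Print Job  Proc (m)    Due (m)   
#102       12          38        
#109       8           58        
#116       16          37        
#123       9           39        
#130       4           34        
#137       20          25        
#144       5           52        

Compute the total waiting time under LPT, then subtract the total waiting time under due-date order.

33

LPT (decreasing processing time): #137 #116 #102 #123 #109 #144 #130.
#137: waits 0, runs 0→20
#116: waits 20, runs 20→36
#102: waits 36, runs 36→48
#123: waits 48, runs 48→57
#109: waits 57, runs 57→65
#144: waits 65, runs 65→70
#130: waits 70, runs 70→74
Sum = 0+20+36+48+57+65+70 = 296.
EDD (increasing due date): #137 #130 #116 #102 #123 #144 #109.
#137: waits 0, runs 0→20
#130: waits 20, runs 20→24
#116: waits 24, runs 24→40
#102: waits 40, runs 40→52
#123: waits 52, runs 52→61
#144: waits 61, runs 61→66
#109: waits 66, runs 66→74
Sum = 0+20+24+40+52+61+66 = 263.
Difference = 296 − 263 = 33.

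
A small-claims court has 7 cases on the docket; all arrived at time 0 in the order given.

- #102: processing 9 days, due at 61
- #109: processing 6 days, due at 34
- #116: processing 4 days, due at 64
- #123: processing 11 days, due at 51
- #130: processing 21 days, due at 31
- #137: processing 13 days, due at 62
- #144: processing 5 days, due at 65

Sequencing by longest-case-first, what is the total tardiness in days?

LPT (decreasing processing time): #130 #137 #123 #102 #109 #144 #116.
#130: 0→21, due 31, tardiness 0
#137: 21→34, due 62, tardiness 0
#123: 34→45, due 51, tardiness 0
#102: 45→54, due 61, tardiness 0
#109: 54→60, due 34, tardiness 26
#144: 60→65, due 65, tardiness 0
#116: 65→69, due 64, tardiness 5
Sum = 0+0+0+0+26+0+5 = 31.

31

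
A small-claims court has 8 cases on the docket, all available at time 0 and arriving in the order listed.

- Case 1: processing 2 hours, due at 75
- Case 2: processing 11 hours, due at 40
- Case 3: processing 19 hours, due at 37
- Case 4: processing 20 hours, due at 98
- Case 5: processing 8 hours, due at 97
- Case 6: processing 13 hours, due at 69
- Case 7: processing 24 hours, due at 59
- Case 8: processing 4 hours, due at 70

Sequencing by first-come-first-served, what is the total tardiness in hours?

73

FIFO (arrival order): Case 1 Case 2 Case 3 Case 4 Case 5 Case 6 Case 7 Case 8.
Case 1: 0→2, due 75, tardiness 0
Case 2: 2→13, due 40, tardiness 0
Case 3: 13→32, due 37, tardiness 0
Case 4: 32→52, due 98, tardiness 0
Case 5: 52→60, due 97, tardiness 0
Case 6: 60→73, due 69, tardiness 4
Case 7: 73→97, due 59, tardiness 38
Case 8: 97→101, due 70, tardiness 31
Sum = 0+0+0+0+0+4+38+31 = 73.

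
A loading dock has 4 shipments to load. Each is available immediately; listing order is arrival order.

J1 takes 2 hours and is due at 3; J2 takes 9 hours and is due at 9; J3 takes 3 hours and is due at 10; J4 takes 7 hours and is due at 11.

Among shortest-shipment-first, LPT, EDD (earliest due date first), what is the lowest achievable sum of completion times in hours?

SPT (increasing processing time): J1 J3 J4 J2.
J1: 0→2
J3: 2→5
J4: 5→12
J2: 12→21
Sum = 2+5+12+21 = 40.
LPT (decreasing processing time): J2 J4 J3 J1.
J2: 0→9
J4: 9→16
J3: 16→19
J1: 19→21
Sum = 9+16+19+21 = 65.
EDD (increasing due date): J1 J2 J3 J4.
J1: 0→2
J2: 2→11
J3: 11→14
J4: 14→21
Sum = 2+11+14+21 = 48.
SPT 40, LPT 65, EDD 48 → minimum 40.

40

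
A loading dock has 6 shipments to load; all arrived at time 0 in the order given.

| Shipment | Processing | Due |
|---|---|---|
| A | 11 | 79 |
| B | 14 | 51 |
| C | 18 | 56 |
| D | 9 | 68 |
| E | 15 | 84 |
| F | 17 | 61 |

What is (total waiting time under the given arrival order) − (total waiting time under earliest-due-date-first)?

-24

FIFO (arrival order): A B C D E F.
A: waits 0, runs 0→11
B: waits 11, runs 11→25
C: waits 25, runs 25→43
D: waits 43, runs 43→52
E: waits 52, runs 52→67
F: waits 67, runs 67→84
Sum = 0+11+25+43+52+67 = 198.
EDD (increasing due date): B C F D A E.
B: waits 0, runs 0→14
C: waits 14, runs 14→32
F: waits 32, runs 32→49
D: waits 49, runs 49→58
A: waits 58, runs 58→69
E: waits 69, runs 69→84
Sum = 0+14+32+49+58+69 = 222.
Difference = 198 − 222 = -24.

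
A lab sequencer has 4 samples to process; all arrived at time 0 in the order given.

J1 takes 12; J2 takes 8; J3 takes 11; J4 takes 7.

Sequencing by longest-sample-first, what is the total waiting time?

66

LPT (decreasing processing time): J1 J3 J2 J4.
J1: waits 0, runs 0→12
J3: waits 12, runs 12→23
J2: waits 23, runs 23→31
J4: waits 31, runs 31→38
Sum = 0+12+23+31 = 66.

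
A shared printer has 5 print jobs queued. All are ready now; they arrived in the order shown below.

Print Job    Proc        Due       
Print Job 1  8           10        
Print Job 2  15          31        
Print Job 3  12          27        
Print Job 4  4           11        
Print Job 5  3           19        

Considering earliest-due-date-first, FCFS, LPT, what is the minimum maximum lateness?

11

EDD (increasing due date): Print Job 1 Print Job 4 Print Job 5 Print Job 3 Print Job 2.
Print Job 1: 0→8, due 10, lateness -2
Print Job 4: 8→12, due 11, lateness 1
Print Job 5: 12→15, due 19, lateness -4
Print Job 3: 15→27, due 27, lateness 0
Print Job 2: 27→42, due 31, lateness 11
Maximum = 11.
FIFO (arrival order): Print Job 1 Print Job 2 Print Job 3 Print Job 4 Print Job 5.
Print Job 1: 0→8, due 10, lateness -2
Print Job 2: 8→23, due 31, lateness -8
Print Job 3: 23→35, due 27, lateness 8
Print Job 4: 35→39, due 11, lateness 28
Print Job 5: 39→42, due 19, lateness 23
Maximum = 28.
LPT (decreasing processing time): Print Job 2 Print Job 3 Print Job 1 Print Job 4 Print Job 5.
Print Job 2: 0→15, due 31, lateness -16
Print Job 3: 15→27, due 27, lateness 0
Print Job 1: 27→35, due 10, lateness 25
Print Job 4: 35→39, due 11, lateness 28
Print Job 5: 39→42, due 19, lateness 23
Maximum = 28.
EDD 11, FIFO 28, LPT 28 → minimum 11.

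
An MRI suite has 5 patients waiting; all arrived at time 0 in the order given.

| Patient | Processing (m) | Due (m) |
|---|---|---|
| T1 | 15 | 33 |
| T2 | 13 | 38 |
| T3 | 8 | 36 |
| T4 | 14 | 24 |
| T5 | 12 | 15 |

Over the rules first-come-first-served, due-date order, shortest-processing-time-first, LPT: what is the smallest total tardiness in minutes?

47

FIFO (arrival order): T1 T2 T3 T4 T5.
T1: 0→15, due 33, tardiness 0
T2: 15→28, due 38, tardiness 0
T3: 28→36, due 36, tardiness 0
T4: 36→50, due 24, tardiness 26
T5: 50→62, due 15, tardiness 47
Sum = 0+0+0+26+47 = 73.
EDD (increasing due date): T5 T4 T1 T3 T2.
T5: 0→12, due 15, tardiness 0
T4: 12→26, due 24, tardiness 2
T1: 26→41, due 33, tardiness 8
T3: 41→49, due 36, tardiness 13
T2: 49→62, due 38, tardiness 24
Sum = 0+2+8+13+24 = 47.
SPT (increasing processing time): T3 T5 T2 T4 T1.
T3: 0→8, due 36, tardiness 0
T5: 8→20, due 15, tardiness 5
T2: 20→33, due 38, tardiness 0
T4: 33→47, due 24, tardiness 23
T1: 47→62, due 33, tardiness 29
Sum = 0+5+0+23+29 = 57.
LPT (decreasing processing time): T1 T4 T2 T5 T3.
T1: 0→15, due 33, tardiness 0
T4: 15→29, due 24, tardiness 5
T2: 29→42, due 38, tardiness 4
T5: 42→54, due 15, tardiness 39
T3: 54→62, due 36, tardiness 26
Sum = 0+5+4+39+26 = 74.
FIFO 73, EDD 47, SPT 57, LPT 74 → minimum 47.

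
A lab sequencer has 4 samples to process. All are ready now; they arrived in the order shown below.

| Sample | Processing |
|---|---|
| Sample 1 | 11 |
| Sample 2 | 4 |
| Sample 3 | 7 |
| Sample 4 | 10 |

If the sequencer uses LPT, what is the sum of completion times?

LPT (decreasing processing time): Sample 1 Sample 4 Sample 3 Sample 2.
Sample 1: 0→11
Sample 4: 11→21
Sample 3: 21→28
Sample 2: 28→32
Sum = 11+21+28+32 = 92.

92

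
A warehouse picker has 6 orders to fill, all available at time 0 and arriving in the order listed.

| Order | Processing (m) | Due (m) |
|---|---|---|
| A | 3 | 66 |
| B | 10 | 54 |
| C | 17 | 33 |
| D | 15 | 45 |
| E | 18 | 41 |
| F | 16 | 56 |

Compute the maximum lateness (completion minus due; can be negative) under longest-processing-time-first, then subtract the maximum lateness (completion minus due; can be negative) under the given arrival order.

LPT (decreasing processing time): E C F D B A.
E: 0→18, due 41, lateness -23
C: 18→35, due 33, lateness 2
F: 35→51, due 56, lateness -5
D: 51→66, due 45, lateness 21
B: 66→76, due 54, lateness 22
A: 76→79, due 66, lateness 13
Maximum = 22.
FIFO (arrival order): A B C D E F.
A: 0→3, due 66, lateness -63
B: 3→13, due 54, lateness -41
C: 13→30, due 33, lateness -3
D: 30→45, due 45, lateness 0
E: 45→63, due 41, lateness 22
F: 63→79, due 56, lateness 23
Maximum = 23.
Difference = 22 − 23 = -1.

-1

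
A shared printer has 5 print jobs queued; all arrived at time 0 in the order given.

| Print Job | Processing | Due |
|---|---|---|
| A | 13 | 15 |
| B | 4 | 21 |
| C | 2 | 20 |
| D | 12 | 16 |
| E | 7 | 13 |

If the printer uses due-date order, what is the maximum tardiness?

EDD (increasing due date): E A D C B.
E: 0→7, due 13, tardiness 0
A: 7→20, due 15, tardiness 5
D: 20→32, due 16, tardiness 16
C: 32→34, due 20, tardiness 14
B: 34→38, due 21, tardiness 17
Maximum = 17.

17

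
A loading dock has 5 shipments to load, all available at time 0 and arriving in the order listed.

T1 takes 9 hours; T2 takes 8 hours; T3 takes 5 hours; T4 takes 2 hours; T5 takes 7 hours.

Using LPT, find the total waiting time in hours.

LPT (decreasing processing time): T1 T2 T5 T3 T4.
T1: waits 0, runs 0→9
T2: waits 9, runs 9→17
T5: waits 17, runs 17→24
T3: waits 24, runs 24→29
T4: waits 29, runs 29→31
Sum = 0+9+17+24+29 = 79.

79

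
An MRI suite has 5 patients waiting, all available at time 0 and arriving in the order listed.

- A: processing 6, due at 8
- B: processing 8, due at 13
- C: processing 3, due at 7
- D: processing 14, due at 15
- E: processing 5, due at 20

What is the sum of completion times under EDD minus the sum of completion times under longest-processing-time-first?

EDD (increasing due date): C A B D E.
C: 0→3
A: 3→9
B: 9→17
D: 17→31
E: 31→36
Sum = 3+9+17+31+36 = 96.
LPT (decreasing processing time): D B A E C.
D: 0→14
B: 14→22
A: 22→28
E: 28→33
C: 33→36
Sum = 14+22+28+33+36 = 133.
Difference = 96 − 133 = -37.

-37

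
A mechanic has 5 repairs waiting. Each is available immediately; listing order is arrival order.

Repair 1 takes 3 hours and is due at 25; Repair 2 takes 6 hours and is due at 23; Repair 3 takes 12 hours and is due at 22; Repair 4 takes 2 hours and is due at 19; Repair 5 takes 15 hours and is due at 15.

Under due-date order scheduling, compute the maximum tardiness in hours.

13

EDD (increasing due date): Repair 5 Repair 4 Repair 3 Repair 2 Repair 1.
Repair 5: 0→15, due 15, tardiness 0
Repair 4: 15→17, due 19, tardiness 0
Repair 3: 17→29, due 22, tardiness 7
Repair 2: 29→35, due 23, tardiness 12
Repair 1: 35→38, due 25, tardiness 13
Maximum = 13.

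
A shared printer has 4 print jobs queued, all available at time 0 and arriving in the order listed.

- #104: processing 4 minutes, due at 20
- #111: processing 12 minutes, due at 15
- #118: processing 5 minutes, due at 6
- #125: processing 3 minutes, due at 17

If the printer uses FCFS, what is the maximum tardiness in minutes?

15

FIFO (arrival order): #104 #111 #118 #125.
#104: 0→4, due 20, tardiness 0
#111: 4→16, due 15, tardiness 1
#118: 16→21, due 6, tardiness 15
#125: 21→24, due 17, tardiness 7
Maximum = 15.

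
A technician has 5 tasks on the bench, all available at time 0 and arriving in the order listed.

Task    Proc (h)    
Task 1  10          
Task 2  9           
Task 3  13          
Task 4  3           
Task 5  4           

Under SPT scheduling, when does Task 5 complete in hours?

7

SPT (increasing processing time): Task 4 Task 5 Task 2 Task 1 Task 3.
Task 4: 0→3
Task 5: 3→7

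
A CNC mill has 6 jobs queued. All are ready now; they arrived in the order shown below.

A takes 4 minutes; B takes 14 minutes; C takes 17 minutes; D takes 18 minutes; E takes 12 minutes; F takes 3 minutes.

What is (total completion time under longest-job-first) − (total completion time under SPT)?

116

LPT (decreasing processing time): D C B E A F.
D: 0→18
C: 18→35
B: 35→49
E: 49→61
A: 61→65
F: 65→68
Sum = 18+35+49+61+65+68 = 296.
SPT (increasing processing time): F A E B C D.
F: 0→3
A: 3→7
E: 7→19
B: 19→33
C: 33→50
D: 50→68
Sum = 3+7+19+33+50+68 = 180.
Difference = 296 − 180 = 116.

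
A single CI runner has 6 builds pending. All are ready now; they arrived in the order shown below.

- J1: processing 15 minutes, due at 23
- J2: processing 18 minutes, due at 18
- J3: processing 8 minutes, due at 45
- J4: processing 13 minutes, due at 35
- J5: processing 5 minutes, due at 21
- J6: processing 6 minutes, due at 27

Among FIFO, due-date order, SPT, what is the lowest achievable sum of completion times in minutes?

FIFO (arrival order): J1 J2 J3 J4 J5 J6.
J1: 0→15
J2: 15→33
J3: 33→41
J4: 41→54
J5: 54→59
J6: 59→65
Sum = 15+33+41+54+59+65 = 267.
EDD (increasing due date): J2 J5 J1 J6 J4 J3.
J2: 0→18
J5: 18→23
J1: 23→38
J6: 38→44
J4: 44→57
J3: 57→65
Sum = 18+23+38+44+57+65 = 245.
SPT (increasing processing time): J5 J6 J3 J4 J1 J2.
J5: 0→5
J6: 5→11
J3: 11→19
J4: 19→32
J1: 32→47
J2: 47→65
Sum = 5+11+19+32+47+65 = 179.
FIFO 267, EDD 245, SPT 179 → minimum 179.

179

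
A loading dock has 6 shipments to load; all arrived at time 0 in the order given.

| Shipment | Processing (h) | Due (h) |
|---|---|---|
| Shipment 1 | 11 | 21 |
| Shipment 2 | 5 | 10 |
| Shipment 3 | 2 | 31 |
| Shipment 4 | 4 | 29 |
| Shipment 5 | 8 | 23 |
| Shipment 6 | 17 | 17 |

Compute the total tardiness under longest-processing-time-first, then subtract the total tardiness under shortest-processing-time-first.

LPT (decreasing processing time): Shipment 6 Shipment 1 Shipment 5 Shipment 2 Shipment 4 Shipment 3.
Shipment 6: 0→17, due 17, tardiness 0
Shipment 1: 17→28, due 21, tardiness 7
Shipment 5: 28→36, due 23, tardiness 13
Shipment 2: 36→41, due 10, tardiness 31
Shipment 4: 41→45, due 29, tardiness 16
Shipment 3: 45→47, due 31, tardiness 16
Sum = 0+7+13+31+16+16 = 83.
SPT (increasing processing time): Shipment 3 Shipment 4 Shipment 2 Shipment 5 Shipment 1 Shipment 6.
Shipment 3: 0→2, due 31, tardiness 0
Shipment 4: 2→6, due 29, tardiness 0
Shipment 2: 6→11, due 10, tardiness 1
Shipment 5: 11→19, due 23, tardiness 0
Shipment 1: 19→30, due 21, tardiness 9
Shipment 6: 30→47, due 17, tardiness 30
Sum = 0+0+1+0+9+30 = 40.
Difference = 83 − 40 = 43.

43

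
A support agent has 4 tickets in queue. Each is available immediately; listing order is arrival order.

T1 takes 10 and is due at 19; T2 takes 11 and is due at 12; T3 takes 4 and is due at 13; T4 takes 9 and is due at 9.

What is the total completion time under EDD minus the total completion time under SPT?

EDD (increasing due date): T4 T2 T3 T1.
T4: 0→9
T2: 9→20
T3: 20→24
T1: 24→34
Sum = 9+20+24+34 = 87.
SPT (increasing processing time): T3 T4 T1 T2.
T3: 0→4
T4: 4→13
T1: 13→23
T2: 23→34
Sum = 4+13+23+34 = 74.
Difference = 87 − 74 = 13.

13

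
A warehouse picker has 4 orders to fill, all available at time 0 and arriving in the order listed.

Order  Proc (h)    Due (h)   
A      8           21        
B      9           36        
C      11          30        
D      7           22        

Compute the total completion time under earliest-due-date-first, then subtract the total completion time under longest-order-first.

-10

EDD (increasing due date): A D C B.
A: 0→8
D: 8→15
C: 15→26
B: 26→35
Sum = 8+15+26+35 = 84.
LPT (decreasing processing time): C B A D.
C: 0→11
B: 11→20
A: 20→28
D: 28→35
Sum = 11+20+28+35 = 94.
Difference = 84 − 94 = -10.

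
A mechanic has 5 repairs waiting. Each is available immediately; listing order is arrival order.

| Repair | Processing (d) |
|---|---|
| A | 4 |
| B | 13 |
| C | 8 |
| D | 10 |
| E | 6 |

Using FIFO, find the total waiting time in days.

81

FIFO (arrival order): A B C D E.
A: waits 0, runs 0→4
B: waits 4, runs 4→17
C: waits 17, runs 17→25
D: waits 25, runs 25→35
E: waits 35, runs 35→41
Sum = 0+4+17+25+35 = 81.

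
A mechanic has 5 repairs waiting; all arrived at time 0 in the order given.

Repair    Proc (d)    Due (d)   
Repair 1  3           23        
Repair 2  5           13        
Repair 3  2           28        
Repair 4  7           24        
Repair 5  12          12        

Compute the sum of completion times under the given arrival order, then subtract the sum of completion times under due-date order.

-38

FIFO (arrival order): Repair 1 Repair 2 Repair 3 Repair 4 Repair 5.
Repair 1: 0→3
Repair 2: 3→8
Repair 3: 8→10
Repair 4: 10→17
Repair 5: 17→29
Sum = 3+8+10+17+29 = 67.
EDD (increasing due date): Repair 5 Repair 2 Repair 1 Repair 4 Repair 3.
Repair 5: 0→12
Repair 2: 12→17
Repair 1: 17→20
Repair 4: 20→27
Repair 3: 27→29
Sum = 12+17+20+27+29 = 105.
Difference = 67 − 105 = -38.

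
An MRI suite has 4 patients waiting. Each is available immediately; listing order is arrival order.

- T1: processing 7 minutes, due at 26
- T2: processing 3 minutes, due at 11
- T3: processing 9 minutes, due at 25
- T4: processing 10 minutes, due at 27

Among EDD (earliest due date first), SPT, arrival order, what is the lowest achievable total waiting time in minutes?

32

EDD (increasing due date): T2 T3 T1 T4.
T2: waits 0, runs 0→3
T3: waits 3, runs 3→12
T1: waits 12, runs 12→19
T4: waits 19, runs 19→29
Sum = 0+3+12+19 = 34.
SPT (increasing processing time): T2 T1 T3 T4.
T2: waits 0, runs 0→3
T1: waits 3, runs 3→10
T3: waits 10, runs 10→19
T4: waits 19, runs 19→29
Sum = 0+3+10+19 = 32.
FIFO (arrival order): T1 T2 T3 T4.
T1: waits 0, runs 0→7
T2: waits 7, runs 7→10
T3: waits 10, runs 10→19
T4: waits 19, runs 19→29
Sum = 0+7+10+19 = 36.
EDD 34, SPT 32, FIFO 36 → minimum 32.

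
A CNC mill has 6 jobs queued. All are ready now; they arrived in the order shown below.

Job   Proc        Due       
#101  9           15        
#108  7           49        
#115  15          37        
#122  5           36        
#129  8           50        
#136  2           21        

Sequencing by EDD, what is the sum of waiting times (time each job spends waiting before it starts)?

EDD (increasing due date): #101 #136 #122 #115 #108 #129.
#101: waits 0, runs 0→9
#136: waits 9, runs 9→11
#122: waits 11, runs 11→16
#115: waits 16, runs 16→31
#108: waits 31, runs 31→38
#129: waits 38, runs 38→46
Sum = 0+9+11+16+31+38 = 105.

105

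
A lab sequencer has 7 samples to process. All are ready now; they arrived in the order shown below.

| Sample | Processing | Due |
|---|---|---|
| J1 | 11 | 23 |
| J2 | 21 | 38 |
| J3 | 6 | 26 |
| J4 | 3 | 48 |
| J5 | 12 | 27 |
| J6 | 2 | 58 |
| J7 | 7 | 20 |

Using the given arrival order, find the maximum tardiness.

42

FIFO (arrival order): J1 J2 J3 J4 J5 J6 J7.
J1: 0→11, due 23, tardiness 0
J2: 11→32, due 38, tardiness 0
J3: 32→38, due 26, tardiness 12
J4: 38→41, due 48, tardiness 0
J5: 41→53, due 27, tardiness 26
J6: 53→55, due 58, tardiness 0
J7: 55→62, due 20, tardiness 42
Maximum = 42.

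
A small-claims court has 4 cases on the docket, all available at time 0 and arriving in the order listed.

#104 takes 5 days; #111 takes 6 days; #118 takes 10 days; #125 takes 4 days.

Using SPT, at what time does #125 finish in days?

4

SPT (increasing processing time): #125 #104 #111 #118.
#125: 0→4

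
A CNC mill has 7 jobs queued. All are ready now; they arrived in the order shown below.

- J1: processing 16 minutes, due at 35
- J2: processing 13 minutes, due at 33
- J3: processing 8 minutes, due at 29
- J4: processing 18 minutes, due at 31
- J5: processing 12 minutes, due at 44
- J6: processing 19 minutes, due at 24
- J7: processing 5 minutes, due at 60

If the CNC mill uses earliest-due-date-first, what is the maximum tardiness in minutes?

42

EDD (increasing due date): J6 J3 J4 J2 J1 J5 J7.
J6: 0→19, due 24, tardiness 0
J3: 19→27, due 29, tardiness 0
J4: 27→45, due 31, tardiness 14
J2: 45→58, due 33, tardiness 25
J1: 58→74, due 35, tardiness 39
J5: 74→86, due 44, tardiness 42
J7: 86→91, due 60, tardiness 31
Maximum = 42.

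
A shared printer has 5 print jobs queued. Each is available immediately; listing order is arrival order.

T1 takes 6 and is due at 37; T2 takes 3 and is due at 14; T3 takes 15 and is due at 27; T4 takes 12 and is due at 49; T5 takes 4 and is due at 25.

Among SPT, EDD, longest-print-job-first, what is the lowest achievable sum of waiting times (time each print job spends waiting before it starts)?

48

SPT (increasing processing time): T2 T5 T1 T4 T3.
T2: waits 0, runs 0→3
T5: waits 3, runs 3→7
T1: waits 7, runs 7→13
T4: waits 13, runs 13→25
T3: waits 25, runs 25→40
Sum = 0+3+7+13+25 = 48.
EDD (increasing due date): T2 T5 T3 T1 T4.
T2: waits 0, runs 0→3
T5: waits 3, runs 3→7
T3: waits 7, runs 7→22
T1: waits 22, runs 22→28
T4: waits 28, runs 28→40
Sum = 0+3+7+22+28 = 60.
LPT (decreasing processing time): T3 T4 T1 T5 T2.
T3: waits 0, runs 0→15
T4: waits 15, runs 15→27
T1: waits 27, runs 27→33
T5: waits 33, runs 33→37
T2: waits 37, runs 37→40
Sum = 0+15+27+33+37 = 112.
SPT 48, EDD 60, LPT 112 → minimum 48.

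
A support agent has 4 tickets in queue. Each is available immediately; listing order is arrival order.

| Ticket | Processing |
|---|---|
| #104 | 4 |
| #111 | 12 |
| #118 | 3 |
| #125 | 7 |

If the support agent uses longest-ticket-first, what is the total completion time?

LPT (decreasing processing time): #111 #125 #104 #118.
#111: 0→12
#125: 12→19
#104: 19→23
#118: 23→26
Sum = 12+19+23+26 = 80.

80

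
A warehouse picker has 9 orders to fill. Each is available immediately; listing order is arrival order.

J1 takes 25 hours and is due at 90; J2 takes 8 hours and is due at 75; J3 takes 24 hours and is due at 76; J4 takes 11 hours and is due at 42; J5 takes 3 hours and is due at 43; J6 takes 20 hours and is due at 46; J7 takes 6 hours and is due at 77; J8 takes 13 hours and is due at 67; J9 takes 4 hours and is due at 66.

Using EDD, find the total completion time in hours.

EDD (increasing due date): J4 J5 J6 J9 J8 J2 J3 J7 J1.
J4: 0→11
J5: 11→14
J6: 14→34
J9: 34→38
J8: 38→51
J2: 51→59
J3: 59→83
J7: 83→89
J1: 89→114
Sum = 11+14+34+38+51+59+83+89+114 = 493.

493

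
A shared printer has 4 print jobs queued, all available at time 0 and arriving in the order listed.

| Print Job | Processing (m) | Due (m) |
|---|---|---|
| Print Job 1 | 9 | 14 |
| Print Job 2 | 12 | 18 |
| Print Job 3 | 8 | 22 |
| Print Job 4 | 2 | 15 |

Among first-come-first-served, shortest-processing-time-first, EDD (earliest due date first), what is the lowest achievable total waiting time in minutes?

31

FIFO (arrival order): Print Job 1 Print Job 2 Print Job 3 Print Job 4.
Print Job 1: waits 0, runs 0→9
Print Job 2: waits 9, runs 9→21
Print Job 3: waits 21, runs 21→29
Print Job 4: waits 29, runs 29→31
Sum = 0+9+21+29 = 59.
SPT (increasing processing time): Print Job 4 Print Job 3 Print Job 1 Print Job 2.
Print Job 4: waits 0, runs 0→2
Print Job 3: waits 2, runs 2→10
Print Job 1: waits 10, runs 10→19
Print Job 2: waits 19, runs 19→31
Sum = 0+2+10+19 = 31.
EDD (increasing due date): Print Job 1 Print Job 4 Print Job 2 Print Job 3.
Print Job 1: waits 0, runs 0→9
Print Job 4: waits 9, runs 9→11
Print Job 2: waits 11, runs 11→23
Print Job 3: waits 23, runs 23→31
Sum = 0+9+11+23 = 43.
FIFO 59, SPT 31, EDD 43 → minimum 31.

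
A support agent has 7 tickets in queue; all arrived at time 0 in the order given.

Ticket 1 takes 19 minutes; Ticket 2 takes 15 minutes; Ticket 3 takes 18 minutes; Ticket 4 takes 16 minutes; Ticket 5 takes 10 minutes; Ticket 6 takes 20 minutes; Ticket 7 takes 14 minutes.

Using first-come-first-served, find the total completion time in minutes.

461

FIFO (arrival order): Ticket 1 Ticket 2 Ticket 3 Ticket 4 Ticket 5 Ticket 6 Ticket 7.
Ticket 1: 0→19
Ticket 2: 19→34
Ticket 3: 34→52
Ticket 4: 52→68
Ticket 5: 68→78
Ticket 6: 78→98
Ticket 7: 98→112
Sum = 19+34+52+68+78+98+112 = 461.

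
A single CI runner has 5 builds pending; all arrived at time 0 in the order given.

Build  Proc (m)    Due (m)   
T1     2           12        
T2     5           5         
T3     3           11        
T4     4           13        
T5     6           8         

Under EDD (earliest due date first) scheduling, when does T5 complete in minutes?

EDD (increasing due date): T2 T5 T3 T1 T4.
T2: 0→5
T5: 5→11

11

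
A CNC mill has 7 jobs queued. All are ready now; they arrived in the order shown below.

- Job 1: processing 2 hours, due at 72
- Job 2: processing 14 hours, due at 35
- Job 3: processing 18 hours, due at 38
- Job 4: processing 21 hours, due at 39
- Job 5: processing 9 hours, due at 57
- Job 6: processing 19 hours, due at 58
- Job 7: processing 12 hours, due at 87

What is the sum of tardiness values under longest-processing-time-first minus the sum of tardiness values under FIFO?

60

LPT (decreasing processing time): Job 4 Job 6 Job 3 Job 2 Job 7 Job 5 Job 1.
Job 4: 0→21, due 39, tardiness 0
Job 6: 21→40, due 58, tardiness 0
Job 3: 40→58, due 38, tardiness 20
Job 2: 58→72, due 35, tardiness 37
Job 7: 72→84, due 87, tardiness 0
Job 5: 84→93, due 57, tardiness 36
Job 1: 93→95, due 72, tardiness 23
Sum = 0+0+20+37+0+36+23 = 116.
FIFO (arrival order): Job 1 Job 2 Job 3 Job 4 Job 5 Job 6 Job 7.
Job 1: 0→2, due 72, tardiness 0
Job 2: 2→16, due 35, tardiness 0
Job 3: 16→34, due 38, tardiness 0
Job 4: 34→55, due 39, tardiness 16
Job 5: 55→64, due 57, tardiness 7
Job 6: 64→83, due 58, tardiness 25
Job 7: 83→95, due 87, tardiness 8
Sum = 0+0+0+16+7+25+8 = 56.
Difference = 116 − 56 = 60.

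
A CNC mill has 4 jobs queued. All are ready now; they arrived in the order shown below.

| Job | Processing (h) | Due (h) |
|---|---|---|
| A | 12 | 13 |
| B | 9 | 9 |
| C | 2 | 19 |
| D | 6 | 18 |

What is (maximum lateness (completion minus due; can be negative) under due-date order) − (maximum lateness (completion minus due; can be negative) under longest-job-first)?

-2

EDD (increasing due date): B A D C.
B: 0→9, due 9, lateness 0
A: 9→21, due 13, lateness 8
D: 21→27, due 18, lateness 9
C: 27→29, due 19, lateness 10
Maximum = 10.
LPT (decreasing processing time): A B D C.
A: 0→12, due 13, lateness -1
B: 12→21, due 9, lateness 12
D: 21→27, due 18, lateness 9
C: 27→29, due 19, lateness 10
Maximum = 12.
Difference = 10 − 12 = -2.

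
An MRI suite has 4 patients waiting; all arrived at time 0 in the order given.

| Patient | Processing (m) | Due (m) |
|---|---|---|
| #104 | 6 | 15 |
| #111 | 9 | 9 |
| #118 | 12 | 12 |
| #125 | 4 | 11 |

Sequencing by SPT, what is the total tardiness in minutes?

SPT (increasing processing time): #125 #104 #111 #118.
#125: 0→4, due 11, tardiness 0
#104: 4→10, due 15, tardiness 0
#111: 10→19, due 9, tardiness 10
#118: 19→31, due 12, tardiness 19
Sum = 0+0+10+19 = 29.

29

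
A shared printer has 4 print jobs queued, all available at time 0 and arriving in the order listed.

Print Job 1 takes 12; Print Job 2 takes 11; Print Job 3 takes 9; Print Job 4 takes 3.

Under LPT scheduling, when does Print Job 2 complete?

LPT (decreasing processing time): Print Job 1 Print Job 2 Print Job 3 Print Job 4.
Print Job 1: 0→12
Print Job 2: 12→23

23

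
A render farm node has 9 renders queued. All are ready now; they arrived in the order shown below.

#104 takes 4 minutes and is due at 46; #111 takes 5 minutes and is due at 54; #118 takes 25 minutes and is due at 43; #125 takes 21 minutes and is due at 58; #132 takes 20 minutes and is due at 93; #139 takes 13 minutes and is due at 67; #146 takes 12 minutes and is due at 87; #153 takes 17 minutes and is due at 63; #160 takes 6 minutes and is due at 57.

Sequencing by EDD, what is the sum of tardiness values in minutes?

EDD (increasing due date): #118 #104 #111 #160 #125 #153 #139 #146 #132.
#118: 0→25, due 43, tardiness 0
#104: 25→29, due 46, tardiness 0
#111: 29→34, due 54, tardiness 0
#160: 34→40, due 57, tardiness 0
#125: 40→61, due 58, tardiness 3
#153: 61→78, due 63, tardiness 15
#139: 78→91, due 67, tardiness 24
#146: 91→103, due 87, tardiness 16
#132: 103→123, due 93, tardiness 30
Sum = 0+0+0+0+3+15+24+16+30 = 88.

88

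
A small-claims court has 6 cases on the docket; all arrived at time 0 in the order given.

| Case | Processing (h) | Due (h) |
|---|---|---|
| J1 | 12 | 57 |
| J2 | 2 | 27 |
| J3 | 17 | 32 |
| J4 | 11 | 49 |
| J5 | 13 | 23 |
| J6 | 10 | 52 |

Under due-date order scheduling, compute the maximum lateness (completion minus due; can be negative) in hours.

8

EDD (increasing due date): J5 J2 J3 J4 J6 J1.
J5: 0→13, due 23, lateness -10
J2: 13→15, due 27, lateness -12
J3: 15→32, due 32, lateness 0
J4: 32→43, due 49, lateness -6
J6: 43→53, due 52, lateness 1
J1: 53→65, due 57, lateness 8
Maximum = 8.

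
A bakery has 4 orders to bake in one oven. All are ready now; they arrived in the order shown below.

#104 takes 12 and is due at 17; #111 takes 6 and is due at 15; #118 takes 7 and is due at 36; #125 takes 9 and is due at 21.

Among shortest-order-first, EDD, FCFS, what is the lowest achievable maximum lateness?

6

SPT (increasing processing time): #111 #118 #125 #104.
#111: 0→6, due 15, lateness -9
#118: 6→13, due 36, lateness -23
#125: 13→22, due 21, lateness 1
#104: 22→34, due 17, lateness 17
Maximum = 17.
EDD (increasing due date): #111 #104 #125 #118.
#111: 0→6, due 15, lateness -9
#104: 6→18, due 17, lateness 1
#125: 18→27, due 21, lateness 6
#118: 27→34, due 36, lateness -2
Maximum = 6.
FIFO (arrival order): #104 #111 #118 #125.
#104: 0→12, due 17, lateness -5
#111: 12→18, due 15, lateness 3
#118: 18→25, due 36, lateness -11
#125: 25→34, due 21, lateness 13
Maximum = 13.
SPT 17, EDD 6, FIFO 13 → minimum 6.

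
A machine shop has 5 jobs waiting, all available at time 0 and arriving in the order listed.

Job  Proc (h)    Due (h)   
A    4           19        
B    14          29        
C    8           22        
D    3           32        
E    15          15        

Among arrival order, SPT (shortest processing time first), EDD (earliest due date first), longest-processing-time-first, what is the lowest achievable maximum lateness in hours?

FIFO (arrival order): A B C D E.
A: 0→4, due 19, lateness -15
B: 4→18, due 29, lateness -11
C: 18→26, due 22, lateness 4
D: 26→29, due 32, lateness -3
E: 29→44, due 15, lateness 29
Maximum = 29.
SPT (increasing processing time): D A C B E.
D: 0→3, due 32, lateness -29
A: 3→7, due 19, lateness -12
C: 7→15, due 22, lateness -7
B: 15→29, due 29, lateness 0
E: 29→44, due 15, lateness 29
Maximum = 29.
EDD (increasing due date): E A C B D.
E: 0→15, due 15, lateness 0
A: 15→19, due 19, lateness 0
C: 19→27, due 22, lateness 5
B: 27→41, due 29, lateness 12
D: 41→44, due 32, lateness 12
Maximum = 12.
LPT (decreasing processing time): E B C A D.
E: 0→15, due 15, lateness 0
B: 15→29, due 29, lateness 0
C: 29→37, due 22, lateness 15
A: 37→41, due 19, lateness 22
D: 41→44, due 32, lateness 12
Maximum = 22.
FIFO 29, SPT 29, EDD 12, LPT 22 → minimum 12.

12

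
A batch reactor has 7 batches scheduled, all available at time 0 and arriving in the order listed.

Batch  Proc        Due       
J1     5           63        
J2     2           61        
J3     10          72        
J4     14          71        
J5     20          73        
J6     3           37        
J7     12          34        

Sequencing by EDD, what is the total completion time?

EDD (increasing due date): J7 J6 J2 J1 J4 J3 J5.
J7: 0→12
J6: 12→15
J2: 15→17
J1: 17→22
J4: 22→36
J3: 36→46
J5: 46→66
Sum = 12+15+17+22+36+46+66 = 214.

214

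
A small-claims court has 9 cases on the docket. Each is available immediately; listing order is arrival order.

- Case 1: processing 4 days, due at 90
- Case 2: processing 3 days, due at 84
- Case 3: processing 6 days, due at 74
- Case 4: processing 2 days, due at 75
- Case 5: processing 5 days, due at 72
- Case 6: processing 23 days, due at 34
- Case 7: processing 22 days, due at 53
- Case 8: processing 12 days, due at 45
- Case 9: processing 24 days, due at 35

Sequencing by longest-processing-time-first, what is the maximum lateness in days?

LPT (decreasing processing time): Case 9 Case 6 Case 7 Case 8 Case 3 Case 5 Case 1 Case 2 Case 4.
Case 9: 0→24, due 35, lateness -11
Case 6: 24→47, due 34, lateness 13
Case 7: 47→69, due 53, lateness 16
Case 8: 69→81, due 45, lateness 36
Case 3: 81→87, due 74, lateness 13
Case 5: 87→92, due 72, lateness 20
Case 1: 92→96, due 90, lateness 6
Case 2: 96→99, due 84, lateness 15
Case 4: 99→101, due 75, lateness 26
Maximum = 36.

36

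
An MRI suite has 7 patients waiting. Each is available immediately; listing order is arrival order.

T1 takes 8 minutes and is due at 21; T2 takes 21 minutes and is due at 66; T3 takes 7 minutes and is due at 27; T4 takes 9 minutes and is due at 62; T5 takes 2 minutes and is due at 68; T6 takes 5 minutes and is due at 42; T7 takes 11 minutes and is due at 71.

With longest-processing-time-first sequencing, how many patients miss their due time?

3

LPT (decreasing processing time): T2 T7 T4 T1 T3 T6 T5.
T2: 0→21, due 66, tardiness 0
T7: 21→32, due 71, tardiness 0
T4: 32→41, due 62, tardiness 0
T1: 41→49, due 21, tardiness 28
T3: 49→56, due 27, tardiness 29
T6: 56→61, due 42, tardiness 19
T5: 61→63, due 68, tardiness 0
Late patients: 3.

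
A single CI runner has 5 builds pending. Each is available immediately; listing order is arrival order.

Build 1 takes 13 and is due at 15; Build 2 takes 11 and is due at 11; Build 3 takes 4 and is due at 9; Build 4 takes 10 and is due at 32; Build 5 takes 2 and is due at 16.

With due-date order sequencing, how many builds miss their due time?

EDD (increasing due date): Build 3 Build 2 Build 1 Build 5 Build 4.
Build 3: 0→4, due 9, tardiness 0
Build 2: 4→15, due 11, tardiness 4
Build 1: 15→28, due 15, tardiness 13
Build 5: 28→30, due 16, tardiness 14
Build 4: 30→40, due 32, tardiness 8
Late builds: 4.

4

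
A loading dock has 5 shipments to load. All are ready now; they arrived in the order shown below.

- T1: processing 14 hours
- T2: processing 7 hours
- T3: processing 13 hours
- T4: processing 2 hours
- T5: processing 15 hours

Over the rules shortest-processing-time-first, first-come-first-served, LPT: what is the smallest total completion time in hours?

SPT (increasing processing time): T4 T2 T3 T1 T5.
T4: 0→2
T2: 2→9
T3: 9→22
T1: 22→36
T5: 36→51
Sum = 2+9+22+36+51 = 120.
FIFO (arrival order): T1 T2 T3 T4 T5.
T1: 0→14
T2: 14→21
T3: 21→34
T4: 34→36
T5: 36→51
Sum = 14+21+34+36+51 = 156.
LPT (decreasing processing time): T5 T1 T3 T2 T4.
T5: 0→15
T1: 15→29
T3: 29→42
T2: 42→49
T4: 49→51
Sum = 15+29+42+49+51 = 186.
SPT 120, FIFO 156, LPT 186 → minimum 120.

120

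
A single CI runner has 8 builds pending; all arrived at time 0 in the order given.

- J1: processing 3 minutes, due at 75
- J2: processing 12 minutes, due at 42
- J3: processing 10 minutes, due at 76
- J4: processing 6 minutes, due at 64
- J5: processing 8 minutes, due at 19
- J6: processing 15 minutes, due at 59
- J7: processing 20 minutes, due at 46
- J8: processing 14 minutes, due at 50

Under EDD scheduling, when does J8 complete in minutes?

54

EDD (increasing due date): J5 J2 J7 J8 J6 J4 J1 J3.
J5: 0→8
J2: 8→20
J7: 20→40
J8: 40→54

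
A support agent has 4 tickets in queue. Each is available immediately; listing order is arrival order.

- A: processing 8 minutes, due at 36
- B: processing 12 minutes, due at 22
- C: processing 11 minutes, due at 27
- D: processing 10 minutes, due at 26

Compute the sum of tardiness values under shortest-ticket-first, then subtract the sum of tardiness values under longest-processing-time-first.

9

SPT (increasing processing time): A D C B.
A: 0→8, due 36, tardiness 0
D: 8→18, due 26, tardiness 0
C: 18→29, due 27, tardiness 2
B: 29→41, due 22, tardiness 19
Sum = 0+0+2+19 = 21.
LPT (decreasing processing time): B C D A.
B: 0→12, due 22, tardiness 0
C: 12→23, due 27, tardiness 0
D: 23→33, due 26, tardiness 7
A: 33→41, due 36, tardiness 5
Sum = 0+0+7+5 = 12.
Difference = 21 − 12 = 9.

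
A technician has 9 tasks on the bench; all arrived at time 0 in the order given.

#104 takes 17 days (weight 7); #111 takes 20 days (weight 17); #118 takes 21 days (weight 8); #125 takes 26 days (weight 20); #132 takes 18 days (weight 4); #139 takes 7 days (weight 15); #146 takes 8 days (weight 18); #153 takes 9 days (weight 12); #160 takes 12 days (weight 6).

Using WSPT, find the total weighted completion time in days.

5502

WSPT (decreasing weight/processing-time ratio): #146 #139 #153 #111 #125 #160 #104 #118 #132.
#146: finishes 8, weight 18, w·C = 144
#139: finishes 15, weight 15, w·C = 225
#153: finishes 24, weight 12, w·C = 288
#111: finishes 44, weight 17, w·C = 748
#125: finishes 70, weight 20, w·C = 1400
#160: finishes 82, weight 6, w·C = 492
#104: finishes 99, weight 7, w·C = 693
#118: finishes 120, weight 8, w·C = 960
#132: finishes 138, weight 4, w·C = 552
Sum = 144+225+288+748+1400+492+693+960+552 = 5502.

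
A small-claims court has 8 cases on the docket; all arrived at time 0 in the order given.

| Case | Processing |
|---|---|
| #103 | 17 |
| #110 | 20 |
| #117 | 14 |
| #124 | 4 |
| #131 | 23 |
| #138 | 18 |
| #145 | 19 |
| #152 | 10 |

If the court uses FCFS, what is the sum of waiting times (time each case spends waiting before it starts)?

FIFO (arrival order): #103 #110 #117 #124 #131 #138 #145 #152.
#103: waits 0, runs 0→17
#110: waits 17, runs 17→37
#117: waits 37, runs 37→51
#124: waits 51, runs 51→55
#131: waits 55, runs 55→78
#138: waits 78, runs 78→96
#145: waits 96, runs 96→115
#152: waits 115, runs 115→125
Sum = 0+17+37+51+55+78+96+115 = 449.

449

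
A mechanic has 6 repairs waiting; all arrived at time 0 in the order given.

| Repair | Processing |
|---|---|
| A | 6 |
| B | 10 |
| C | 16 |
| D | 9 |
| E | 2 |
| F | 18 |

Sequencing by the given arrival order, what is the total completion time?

199

FIFO (arrival order): A B C D E F.
A: 0→6
B: 6→16
C: 16→32
D: 32→41
E: 41→43
F: 43→61
Sum = 6+16+32+41+43+61 = 199.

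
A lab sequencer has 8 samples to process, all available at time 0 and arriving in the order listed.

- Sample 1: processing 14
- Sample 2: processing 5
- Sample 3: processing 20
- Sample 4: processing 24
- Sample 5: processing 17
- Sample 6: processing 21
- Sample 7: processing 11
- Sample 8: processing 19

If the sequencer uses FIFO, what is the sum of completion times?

559

FIFO (arrival order): Sample 1 Sample 2 Sample 3 Sample 4 Sample 5 Sample 6 Sample 7 Sample 8.
Sample 1: 0→14
Sample 2: 14→19
Sample 3: 19→39
Sample 4: 39→63
Sample 5: 63→80
Sample 6: 80→101
Sample 7: 101→112
Sample 8: 112→131
Sum = 14+19+39+63+80+101+112+131 = 559.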